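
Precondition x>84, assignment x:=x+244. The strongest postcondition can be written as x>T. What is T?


Formula: sp(P, x:=E) = exists old_x. (x = E[old_x/x]) AND P[old_x/x] (old_x is the value of x before the assignment; eliminate old_x by solving x = E[old_x/x] for old_x)
Step 1: Precondition P: x>84, i.e. old_x > 84
Step 2: Assignment gives x = old_x + 244, so old_x = x - 244
Step 3: Substitute into P: x - 244 > 84
Step 4: Simplify: x > 84+244 = 328

328


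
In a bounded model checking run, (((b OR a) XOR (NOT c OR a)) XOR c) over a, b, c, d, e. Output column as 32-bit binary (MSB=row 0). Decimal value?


Formula: (((b OR a) XOR (NOT c OR a)) XOR c) over a, b, c, d, e (32 rows)
Evaluate each row (bits = a,b,c,d,e, MSB first):
  row 0 [00000]: (((0 OR 0) XOR (NOT 0 OR 0)) XOR 0) -> 1
  row 1 [00001]: (((0 OR 0) XOR (NOT 0 OR 0)) XOR 0) -> 1
  row 2 [00010]: (((0 OR 0) XOR (NOT 0 OR 0)) XOR 0) -> 1
  row 3 [00011]: (((0 OR 0) XOR (NOT 0 OR 0)) XOR 0) -> 1
  row 4 [00100]: (((0 OR 0) XOR (NOT 1 OR 0)) XOR 1) -> 1
  row 5 [00101]: (((0 OR 0) XOR (NOT 1 OR 0)) XOR 1) -> 1
  row 6 [00110]: (((0 OR 0) XOR (NOT 1 OR 0)) XOR 1) -> 1
  row 7 [00111]: (((0 OR 0) XOR (NOT 1 OR 0)) XOR 1) -> 1
  row 8 [01000]: (((1 OR 0) XOR (NOT 0 OR 0)) XOR 0) -> 0
  row 9 [01001]: (((1 OR 0) XOR (NOT 0 OR 0)) XOR 0) -> 0
  row 10 [01010]: (((1 OR 0) XOR (NOT 0 OR 0)) XOR 0) -> 0
  row 11 [01011]: (((1 OR 0) XOR (NOT 0 OR 0)) XOR 0) -> 0
  row 12 [01100]: (((1 OR 0) XOR (NOT 1 OR 0)) XOR 1) -> 0
  row 13 [01101]: (((1 OR 0) XOR (NOT 1 OR 0)) XOR 1) -> 0
  row 14 [01110]: (((1 OR 0) XOR (NOT 1 OR 0)) XOR 1) -> 0
  row 15 [01111]: (((1 OR 0) XOR (NOT 1 OR 0)) XOR 1) -> 0
  row 16 [10000]: (((0 OR 1) XOR (NOT 0 OR 1)) XOR 0) -> 0
  row 17 [10001]: (((0 OR 1) XOR (NOT 0 OR 1)) XOR 0) -> 0
  row 18 [10010]: (((0 OR 1) XOR (NOT 0 OR 1)) XOR 0) -> 0
  row 19 [10011]: (((0 OR 1) XOR (NOT 0 OR 1)) XOR 0) -> 0
  row 20 [10100]: (((0 OR 1) XOR (NOT 1 OR 1)) XOR 1) -> 1
  row 21 [10101]: (((0 OR 1) XOR (NOT 1 OR 1)) XOR 1) -> 1
  row 22 [10110]: (((0 OR 1) XOR (NOT 1 OR 1)) XOR 1) -> 1
  row 23 [10111]: (((0 OR 1) XOR (NOT 1 OR 1)) XOR 1) -> 1
  row 24 [11000]: (((1 OR 1) XOR (NOT 0 OR 1)) XOR 0) -> 0
  row 25 [11001]: (((1 OR 1) XOR (NOT 0 OR 1)) XOR 0) -> 0
  row 26 [11010]: (((1 OR 1) XOR (NOT 0 OR 1)) XOR 0) -> 0
  row 27 [11011]: (((1 OR 1) XOR (NOT 0 OR 1)) XOR 0) -> 0
  row 28 [11100]: (((1 OR 1) XOR (NOT 1 OR 1)) XOR 1) -> 1
  row 29 [11101]: (((1 OR 1) XOR (NOT 1 OR 1)) XOR 1) -> 1
  row 30 [11110]: (((1 OR 1) XOR (NOT 1 OR 1)) XOR 1) -> 1
  row 31 [11111]: (((1 OR 1) XOR (NOT 1 OR 1)) XOR 1) -> 1
Full result column, 4 rows per line (a,b,c fixed per line; d,e runs 00..11 left to right):
  rows 0-3 [a,b,c=000]: 1111  = hex F
  rows 4-7 [a,b,c=001]: 1111  = hex F
  rows 8-11 [a,b,c=010]: 0000  = hex 0
  rows 12-15 [a,b,c=011]: 0000  = hex 0
  rows 16-19 [a,b,c=100]: 0000  = hex 0
  rows 20-23 [a,b,c=101]: 1111  = hex F
  rows 24-27 [a,b,c=110]: 0000  = hex 0
  rows 28-31 [a,b,c=111]: 1111  = hex F
Output column (row 0 .. row 31) = 11111111000000000000111100001111
Output column grouped in 4s = 1111 1111 0000 0000 0000 1111 0000 1111 = 0xFF000F0F
Convert to decimal digit by digit (value = value*16 + digit):
  F -> 15
  15*16 + 15 (F) = 255
  255*16 + 0 = 4080
  4080*16 + 0 = 65280
  65280*16 + 0 = 1044480
  1044480*16 + 15 (F) = 16711695
  16711695*16 + 0 = 267387120
  267387120*16 + 15 (F) = 4278193935
Decimal = 4278193935

4278193935


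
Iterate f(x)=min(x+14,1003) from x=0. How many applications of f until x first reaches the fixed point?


Step 1: x=0, cap=1003, increment=14
Step 2: x grows by 14 each step until capped at 1003; fixed point is x=1003
Step 3: iterations = ceil(1003/14) = 72

72


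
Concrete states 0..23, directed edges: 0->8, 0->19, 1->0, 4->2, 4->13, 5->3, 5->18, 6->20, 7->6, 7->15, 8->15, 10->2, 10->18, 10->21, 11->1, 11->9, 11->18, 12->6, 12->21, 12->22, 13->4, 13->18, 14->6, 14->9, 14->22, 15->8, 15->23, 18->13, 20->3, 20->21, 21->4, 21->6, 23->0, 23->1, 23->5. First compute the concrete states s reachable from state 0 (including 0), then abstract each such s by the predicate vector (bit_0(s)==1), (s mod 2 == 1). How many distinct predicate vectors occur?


BFS from 0:
Concrete reachable: {0, 1, 2, 3, 4, 5, 8, 13, 15, 18, 19, 23}
Abstract via predicates (bit_0(s)==1), (s mod 2 == 1):
  (0,0) <- {0, 2, 4, 8, 18}
  (1,1) <- {1, 3, 5, 13, 15, 19, 23}
Distinct abstract states = 2

2


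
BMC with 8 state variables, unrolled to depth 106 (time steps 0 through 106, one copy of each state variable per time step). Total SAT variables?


BMC unrolls to depth k, creating one copy of each state var for steps 0..k.
Step count = 106 + 1 = 107 (steps 0 through 106)
Vars per step = 8
Total = 8 * 107 = 856

856


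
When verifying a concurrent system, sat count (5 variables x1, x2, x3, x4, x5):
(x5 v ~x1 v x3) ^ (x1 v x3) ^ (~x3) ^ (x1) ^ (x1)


CNF with 5 clauses over 5 vars (32 assignments).
An assignment satisfies CNF iff every clause has >=1 true literal.
Check each row (bits = x1,x2,x3,x4,x5; clause T/F shown):
  row 0 [00000]: clauses=TFTFF -> 0
  row 1 [00001]: clauses=TFTFF -> 0
  row 2 [00010]: clauses=TFTFF -> 0
  row 3 [00011]: clauses=TFTFF -> 0
  row 4 [00100]: clauses=TTFFF -> 0
  row 5 [00101]: clauses=TTFFF -> 0
  row 6 [00110]: clauses=TTFFF -> 0
  row 7 [00111]: clauses=TTFFF -> 0
  row 8 [01000]: clauses=TFTFF -> 0
  row 9 [01001]: clauses=TFTFF -> 0
  row 10 [01010]: clauses=TFTFF -> 0
  row 11 [01011]: clauses=TFTFF -> 0
  row 12 [01100]: clauses=TTFFF -> 0
  row 13 [01101]: clauses=TTFFF -> 0
  row 14 [01110]: clauses=TTFFF -> 0
  row 15 [01111]: clauses=TTFFF -> 0
  row 16 [10000]: clauses=FTTTT -> 0
  row 17 [10001]: clauses=TTTTT -> 1
  row 18 [10010]: clauses=FTTTT -> 0
  row 19 [10011]: clauses=TTTTT -> 1
  row 20 [10100]: clauses=TTFTT -> 0
  row 21 [10101]: clauses=TTFTT -> 0
  row 22 [10110]: clauses=TTFTT -> 0
  row 23 [10111]: clauses=TTFTT -> 0
  row 24 [11000]: clauses=FTTTT -> 0
  row 25 [11001]: clauses=TTTTT -> 1
  row 26 [11010]: clauses=FTTTT -> 0
  row 27 [11011]: clauses=TTTTT -> 1
  row 28 [11100]: clauses=TTFTT -> 0
  row 29 [11101]: clauses=TTFTT -> 0
  row 30 [11110]: clauses=TTFTT -> 0
  row 31 [11111]: clauses=TTFTT -> 0
Full result column, 8 rows per line (x1,x2 fixed per line; x3,x4,x5 runs 000..111 left to right):
  rows 0-7 [x1,x2=00]: 00000000  (ones: 0)
  rows 8-15 [x1,x2=01]: 00000000  (ones: 0)
  rows 16-23 [x1,x2=10]: 01010000  (ones: 2)
  rows 24-31 [x1,x2=11]: 01010000  (ones: 2)
Satisfying assignments = 0+0+2+2 = 4

4


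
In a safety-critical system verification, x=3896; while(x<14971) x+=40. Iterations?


Step 1: x goes from 3896 toward 14971 by 40; the body runs while x<14971, so iterations = ceil((bound-start)/step)
Step 2: Distance=11075
Step 3: ceil(11075/40)=277

277


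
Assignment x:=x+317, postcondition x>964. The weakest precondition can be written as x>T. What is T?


Formula: wp(x:=E, P) = P[E/x] (substitute E for x in postcondition)
Step 1: Postcondition: x>964
Step 2: Substitute x+317 for x: x+317>964
Step 3: Solve for x: x > 964-317 = 647

647


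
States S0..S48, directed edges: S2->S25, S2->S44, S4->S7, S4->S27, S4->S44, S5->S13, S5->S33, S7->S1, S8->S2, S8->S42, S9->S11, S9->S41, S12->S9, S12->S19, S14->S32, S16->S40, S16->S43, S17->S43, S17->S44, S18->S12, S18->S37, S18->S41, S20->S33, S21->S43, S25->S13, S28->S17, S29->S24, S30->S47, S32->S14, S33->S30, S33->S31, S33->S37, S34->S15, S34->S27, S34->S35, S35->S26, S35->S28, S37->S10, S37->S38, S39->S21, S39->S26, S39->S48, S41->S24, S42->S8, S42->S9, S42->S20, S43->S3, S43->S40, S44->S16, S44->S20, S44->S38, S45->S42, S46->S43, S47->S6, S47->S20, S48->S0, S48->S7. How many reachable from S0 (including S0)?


BFS from S0:
  layer 0: {S0}
Reachable set: {S0}
Count = 1

1


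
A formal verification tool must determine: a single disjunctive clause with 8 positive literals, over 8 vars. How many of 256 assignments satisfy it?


Step 1: Total=2^8=256
Step 2: Unsat when all 8 false: 2^0=1
Step 3: Sat=256-1=255

255


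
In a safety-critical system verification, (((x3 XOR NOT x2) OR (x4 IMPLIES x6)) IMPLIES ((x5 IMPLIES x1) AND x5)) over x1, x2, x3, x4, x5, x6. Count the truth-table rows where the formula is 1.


Formula: (((x3 XOR NOT x2) OR (x4 IMPLIES x6)) IMPLIES ((x5 IMPLIES x1) AND x5)) over 6 vars (64 rows)
Evaluate each row (x1, x2, x3, x4, x5, x6 as bits, MSB first):
  row 0 [000000]: (((0 XOR NOT 0) OR (0 IMPLIES 0)) IMPLIES ((0 IMPLIES 0) AND 0)) -> 0
  row 1 [000001]: (((0 XOR NOT 0) OR (0 IMPLIES 1)) IMPLIES ((0 IMPLIES 0) AND 0)) -> 0
  row 2 [000010]: (((0 XOR NOT 0) OR (0 IMPLIES 0)) IMPLIES ((1 IMPLIES 0) AND 1)) -> 0
  row 3 [000011]: (((0 XOR NOT 0) OR (0 IMPLIES 1)) IMPLIES ((1 IMPLIES 0) AND 1)) -> 0
  row 4 [000100]: (((0 XOR NOT 0) OR (1 IMPLIES 0)) IMPLIES ((0 IMPLIES 0) AND 0)) -> 0
  (every remaining row is evaluated the same way; all 64 results are listed next)
Full result column, 8 rows per line (x1,x2,x3 fixed per line; x4,x5,x6 runs 000..111 left to right):
  rows 0-7 [x1,x2,x3=000]: 00000000  (ones: 0)
  rows 8-15 [x1,x2,x3=001]: 00001010  (ones: 2)
  rows 16-23 [x1,x2,x3=010]: 00001010  (ones: 2)
  rows 24-31 [x1,x2,x3=011]: 00000000  (ones: 0)
  rows 32-39 [x1,x2,x3=100]: 00110011  (ones: 4)
  rows 40-47 [x1,x2,x3=101]: 00111011  (ones: 5)
  rows 48-55 [x1,x2,x3=110]: 00111011  (ones: 5)
  rows 56-63 [x1,x2,x3=111]: 00110011  (ones: 4)
Count of 1-rows = 0+2+2+0+4+5+5+4 = 22

22


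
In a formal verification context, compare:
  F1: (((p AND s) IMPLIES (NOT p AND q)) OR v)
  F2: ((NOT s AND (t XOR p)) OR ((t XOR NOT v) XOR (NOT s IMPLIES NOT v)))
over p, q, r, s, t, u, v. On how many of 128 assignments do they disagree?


F1 = (((p AND s) IMPLIES (NOT p AND q)) OR v)
F2 = ((NOT s AND (t XOR p)) OR ((t XOR NOT v) XOR (NOT s IMPLIES NOT v)))
Evaluate both on each of 128 rows (bits = p,q,r,s,t,u,v):
  row 0 [0000000]: F1=1 F2=0 (differ) -> 1
  row 1 [0000001]: F1=1 F2=0 (differ) -> 1
  row 2 [0000010]: F1=1 F2=0 (differ) -> 1
  row 3 [0000011]: F1=1 F2=0 (differ) -> 1
  row 4 [0000100]: F1=1 F2=1 -> 0
  (every remaining row is evaluated the same way; all 128 results are listed next)
Full result column, 8 rows per line (p,q,r,s fixed per line; t,u,v runs 000..111 left to right):
  rows 0-7 [p,q,r,s=0000]: 11110000  (ones: 4)
  rows 8-15 [p,q,r,s=0001]: 10100101  (ones: 4)
  rows 16-23 [p,q,r,s=0010]: 11110000  (ones: 4)
  rows 24-31 [p,q,r,s=0011]: 10100101  (ones: 4)
  rows 32-39 [p,q,r,s=0100]: 11110000  (ones: 4)
  rows 40-47 [p,q,r,s=0101]: 10100101  (ones: 4)
  rows 48-55 [p,q,r,s=0110]: 11110000  (ones: 4)
  rows 56-63 [p,q,r,s=0111]: 10100101  (ones: 4)
  rows 64-71 [p,q,r,s=1000]: 00000000  (ones: 0)
  rows 72-79 [p,q,r,s=1001]: 00001111  (ones: 4)
  rows 80-87 [p,q,r,s=1010]: 00000000  (ones: 0)
  rows 88-95 [p,q,r,s=1011]: 00001111  (ones: 4)
  rows 96-103 [p,q,r,s=1100]: 00000000  (ones: 0)
  rows 104-111 [p,q,r,s=1101]: 00001111  (ones: 4)
  rows 112-119 [p,q,r,s=1110]: 00000000  (ones: 0)
  rows 120-127 [p,q,r,s=1111]: 00001111  (ones: 4)
Disagreements = 4+4+4+4+4+4+4+4+0+4+0+4+0+4+0+4 = 48

48


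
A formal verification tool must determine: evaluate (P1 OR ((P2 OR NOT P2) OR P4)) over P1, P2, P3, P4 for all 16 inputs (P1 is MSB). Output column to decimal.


Formula: (P1 OR ((P2 OR NOT P2) OR P4)) over P1, P2, P3, P4 (16 rows)
Evaluate each row (bits = P1,P2,P3,P4, MSB first):
  row 0 [0000]: (0 OR ((0 OR NOT 0) OR 0)) -> 1
  row 1 [0001]: (0 OR ((0 OR NOT 0) OR 1)) -> 1
  row 2 [0010]: (0 OR ((0 OR NOT 0) OR 0)) -> 1
  row 3 [0011]: (0 OR ((0 OR NOT 0) OR 1)) -> 1
  row 4 [0100]: (0 OR ((1 OR NOT 1) OR 0)) -> 1
  row 5 [0101]: (0 OR ((1 OR NOT 1) OR 1)) -> 1
  row 6 [0110]: (0 OR ((1 OR NOT 1) OR 0)) -> 1
  row 7 [0111]: (0 OR ((1 OR NOT 1) OR 1)) -> 1
  row 8 [1000]: (1 OR ((0 OR NOT 0) OR 0)) -> 1
  row 9 [1001]: (1 OR ((0 OR NOT 0) OR 1)) -> 1
  row 10 [1010]: (1 OR ((0 OR NOT 0) OR 0)) -> 1
  row 11 [1011]: (1 OR ((0 OR NOT 0) OR 1)) -> 1
  row 12 [1100]: (1 OR ((1 OR NOT 1) OR 0)) -> 1
  row 13 [1101]: (1 OR ((1 OR NOT 1) OR 1)) -> 1
  row 14 [1110]: (1 OR ((1 OR NOT 1) OR 0)) -> 1
  row 15 [1111]: (1 OR ((1 OR NOT 1) OR 1)) -> 1
Full result column, 4 rows per line (P1,P2 fixed per line; P3,P4 runs 00..11 left to right):
  rows 0-3 [P1,P2=00]: 1111  = hex F
  rows 4-7 [P1,P2=01]: 1111  = hex F
  rows 8-11 [P1,P2=10]: 1111  = hex F
  rows 12-15 [P1,P2=11]: 1111  = hex F
Output column (row 0 .. row 15) = 1111111111111111
Output column grouped in 4s = 1111 1111 1111 1111 = 0xFFFF
Convert to decimal digit by digit (value = value*16 + digit):
  F -> 15
  15*16 + 15 (F) = 255
  255*16 + 15 (F) = 4095
  4095*16 + 15 (F) = 65535
Decimal = 65535

65535


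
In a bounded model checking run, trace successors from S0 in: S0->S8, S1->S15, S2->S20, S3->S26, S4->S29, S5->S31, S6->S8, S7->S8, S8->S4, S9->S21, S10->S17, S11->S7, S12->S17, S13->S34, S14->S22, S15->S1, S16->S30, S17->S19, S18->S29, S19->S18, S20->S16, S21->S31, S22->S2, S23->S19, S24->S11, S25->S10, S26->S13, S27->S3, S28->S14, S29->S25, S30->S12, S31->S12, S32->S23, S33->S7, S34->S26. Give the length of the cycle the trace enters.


Trace from S0 until a state repeats:
  S0 -> S8 -> S4 -> S29 -> S25 -> S10 -> S17 -> S19 -> S18 -> S29
S29 first seen at step 3, revisited at step 9.
Cycle length = 9 - 3 = 6

6


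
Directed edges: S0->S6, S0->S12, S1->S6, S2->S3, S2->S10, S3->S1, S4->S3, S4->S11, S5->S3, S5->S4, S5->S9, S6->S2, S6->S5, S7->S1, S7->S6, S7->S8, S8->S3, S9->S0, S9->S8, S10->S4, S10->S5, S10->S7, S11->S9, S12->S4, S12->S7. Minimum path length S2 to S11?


BFS layer-by-layer from S2:
  dist 0: {S2}
  dist 1: {S3, S10}
  dist 2: {S1, S4, S5, S7}
  dist 3: {S6, S8, S9, S11}
  -> S11 reached at distance 3
Shortest path length = 3

3


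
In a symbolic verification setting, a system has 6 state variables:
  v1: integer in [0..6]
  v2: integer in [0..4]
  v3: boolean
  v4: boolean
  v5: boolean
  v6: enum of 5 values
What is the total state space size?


State space = product of domain sizes of all variables.
Domain sizes:
  v1 (integer in [0..6]): 7
  v2 (integer in [0..4]): 5
  v3 (boolean): 2
  v4 (boolean): 2
  v5 (boolean): 2
  v6 (enum of 5 values): 5
Product = 7 * 5 * 2 * 2 * 2 * 5 = 1400

1400


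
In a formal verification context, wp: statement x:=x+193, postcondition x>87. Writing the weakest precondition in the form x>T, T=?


Formula: wp(x:=E, P) = P[E/x] (substitute E for x in postcondition)
Step 1: Postcondition: x>87
Step 2: Substitute x+193 for x: x+193>87
Step 3: Solve for x: x > 87-193 = -106

-106


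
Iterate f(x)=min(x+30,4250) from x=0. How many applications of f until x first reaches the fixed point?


Step 1: x=0, cap=4250, increment=30
Step 2: x grows by 30 each step until capped at 4250; fixed point is x=4250
Step 3: iterations = ceil(4250/30) = 142

142


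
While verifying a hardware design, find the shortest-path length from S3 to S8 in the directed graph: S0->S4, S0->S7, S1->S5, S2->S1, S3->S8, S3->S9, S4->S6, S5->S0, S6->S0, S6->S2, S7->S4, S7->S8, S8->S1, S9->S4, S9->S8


BFS layer-by-layer from S3:
  dist 0: {S3}
  dist 1: {S8, S9}
  -> S8 reached at distance 1
Shortest path length = 1

1


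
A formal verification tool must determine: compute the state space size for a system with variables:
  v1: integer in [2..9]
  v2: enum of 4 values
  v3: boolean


State space = product of domain sizes of all variables.
Domain sizes:
  v1 (integer in [2..9]): 8
  v2 (enum of 4 values): 4
  v3 (boolean): 2
Product = 8 * 4 * 2 = 64

64


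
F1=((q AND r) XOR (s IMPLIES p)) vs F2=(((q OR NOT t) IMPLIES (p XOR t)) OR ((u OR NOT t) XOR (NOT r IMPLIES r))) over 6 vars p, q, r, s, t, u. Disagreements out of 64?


F1 = ((q AND r) XOR (s IMPLIES p))
F2 = (((q OR NOT t) IMPLIES (p XOR t)) OR ((u OR NOT t) XOR (NOT r IMPLIES r)))
Evaluate both on each of 64 rows (bits = p,q,r,s,t,u):
  row 0 [000000]: F1=1 F2=1 -> 0
  row 1 [000001]: F1=1 F2=1 -> 0
  row 2 [000010]: F1=1 F2=1 -> 0
  row 3 [000011]: F1=1 F2=1 -> 0
  row 4 [000100]: F1=0 F2=1 (differ) -> 1
  (every remaining row is evaluated the same way; all 64 results are listed next)
Full result column, 8 rows per line (p,q,r fixed per line; s,t,u runs 000..111 left to right):
  rows 0-7 [p,q,r=000]: 00001111  (ones: 4)
  rows 8-15 [p,q,r=001]: 11000011  (ones: 4)
  rows 16-23 [p,q,r=010]: 00001111  (ones: 4)
  rows 24-31 [p,q,r=011]: 00111100  (ones: 4)
  rows 32-39 [p,q,r=100]: 00000000  (ones: 0)
  rows 40-47 [p,q,r=101]: 00000000  (ones: 0)
  rows 48-55 [p,q,r=110]: 00100010  (ones: 2)
  rows 56-63 [p,q,r=111]: 11101110  (ones: 6)
Disagreements = 4+4+4+4+0+0+2+6 = 24

24


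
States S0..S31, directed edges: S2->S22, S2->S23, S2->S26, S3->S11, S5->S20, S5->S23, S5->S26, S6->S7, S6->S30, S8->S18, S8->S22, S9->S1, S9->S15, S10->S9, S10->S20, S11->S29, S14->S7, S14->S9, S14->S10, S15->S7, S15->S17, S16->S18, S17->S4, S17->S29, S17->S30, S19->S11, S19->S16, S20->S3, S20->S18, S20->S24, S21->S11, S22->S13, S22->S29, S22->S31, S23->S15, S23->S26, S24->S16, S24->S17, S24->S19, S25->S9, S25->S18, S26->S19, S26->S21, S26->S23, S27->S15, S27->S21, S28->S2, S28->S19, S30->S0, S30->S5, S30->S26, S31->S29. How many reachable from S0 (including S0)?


BFS from S0:
  layer 0: {S0}
Reachable set: {S0}
Count = 1

1


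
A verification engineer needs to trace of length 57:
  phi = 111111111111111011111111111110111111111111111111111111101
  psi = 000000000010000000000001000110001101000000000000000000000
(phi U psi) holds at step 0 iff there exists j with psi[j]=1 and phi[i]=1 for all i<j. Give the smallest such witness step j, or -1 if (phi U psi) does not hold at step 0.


(phi U psi) at 0: need smallest j with psi[j]=1 and phi[i]=1 for all i in [0,j).
Scan from step 0:
  step 0: phi=1, psi=0 -> continue
  step 1: phi=1, psi=0 -> continue
  step 2: phi=1, psi=0 -> continue
  step 3: phi=1, psi=0 -> continue
  step 10: psi=1 and phi held for [0,10) -> witness found
Witness step = 10

10


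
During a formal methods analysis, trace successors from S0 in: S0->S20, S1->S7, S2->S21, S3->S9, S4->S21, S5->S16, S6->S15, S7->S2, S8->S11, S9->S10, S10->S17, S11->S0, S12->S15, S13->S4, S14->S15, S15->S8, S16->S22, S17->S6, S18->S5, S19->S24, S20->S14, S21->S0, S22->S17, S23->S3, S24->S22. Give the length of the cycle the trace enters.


Trace from S0 until a state repeats:
  S0 -> S20 -> S14 -> S15 -> S8 -> S11 -> S0
S0 first seen at step 0, revisited at step 6.
Cycle length = 6 - 0 = 6

6


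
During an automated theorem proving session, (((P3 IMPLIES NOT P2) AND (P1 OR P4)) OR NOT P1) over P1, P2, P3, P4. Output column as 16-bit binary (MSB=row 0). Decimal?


Formula: (((P3 IMPLIES NOT P2) AND (P1 OR P4)) OR NOT P1) over P1, P2, P3, P4 (16 rows)
Evaluate each row (bits = P1,P2,P3,P4, MSB first):
  row 0 [0000]: (((0 IMPLIES NOT 0) AND (0 OR 0)) OR NOT 0) -> 1
  row 1 [0001]: (((0 IMPLIES NOT 0) AND (0 OR 1)) OR NOT 0) -> 1
  row 2 [0010]: (((1 IMPLIES NOT 0) AND (0 OR 0)) OR NOT 0) -> 1
  row 3 [0011]: (((1 IMPLIES NOT 0) AND (0 OR 1)) OR NOT 0) -> 1
  row 4 [0100]: (((0 IMPLIES NOT 1) AND (0 OR 0)) OR NOT 0) -> 1
  row 5 [0101]: (((0 IMPLIES NOT 1) AND (0 OR 1)) OR NOT 0) -> 1
  row 6 [0110]: (((1 IMPLIES NOT 1) AND (0 OR 0)) OR NOT 0) -> 1
  row 7 [0111]: (((1 IMPLIES NOT 1) AND (0 OR 1)) OR NOT 0) -> 1
  row 8 [1000]: (((0 IMPLIES NOT 0) AND (1 OR 0)) OR NOT 1) -> 1
  row 9 [1001]: (((0 IMPLIES NOT 0) AND (1 OR 1)) OR NOT 1) -> 1
  row 10 [1010]: (((1 IMPLIES NOT 0) AND (1 OR 0)) OR NOT 1) -> 1
  row 11 [1011]: (((1 IMPLIES NOT 0) AND (1 OR 1)) OR NOT 1) -> 1
  row 12 [1100]: (((0 IMPLIES NOT 1) AND (1 OR 0)) OR NOT 1) -> 1
  row 13 [1101]: (((0 IMPLIES NOT 1) AND (1 OR 1)) OR NOT 1) -> 1
  row 14 [1110]: (((1 IMPLIES NOT 1) AND (1 OR 0)) OR NOT 1) -> 0
  row 15 [1111]: (((1 IMPLIES NOT 1) AND (1 OR 1)) OR NOT 1) -> 0
Full result column, 4 rows per line (P1,P2 fixed per line; P3,P4 runs 00..11 left to right):
  rows 0-3 [P1,P2=00]: 1111  = hex F
  rows 4-7 [P1,P2=01]: 1111  = hex F
  rows 8-11 [P1,P2=10]: 1111  = hex F
  rows 12-15 [P1,P2=11]: 1100  = hex C
Output column (row 0 .. row 15) = 1111111111111100
Output column grouped in 4s = 1111 1111 1111 1100 = 0xFFFC
Convert to decimal digit by digit (value = value*16 + digit):
  F -> 15
  15*16 + 15 (F) = 255
  255*16 + 15 (F) = 4095
  4095*16 + 12 (C) = 65532
Decimal = 65532

65532


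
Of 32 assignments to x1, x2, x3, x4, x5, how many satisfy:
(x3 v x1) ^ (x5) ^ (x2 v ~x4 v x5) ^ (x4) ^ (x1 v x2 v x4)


CNF with 5 clauses over 5 vars (32 assignments).
An assignment satisfies CNF iff every clause has >=1 true literal.
Check each row (bits = x1,x2,x3,x4,x5; clause T/F shown):
  row 0 [00000]: clauses=FFTFF -> 0
  row 1 [00001]: clauses=FTTFF -> 0
  row 2 [00010]: clauses=FFFTT -> 0
  row 3 [00011]: clauses=FTTTT -> 0
  row 4 [00100]: clauses=TFTFF -> 0
  row 5 [00101]: clauses=TTTFF -> 0
  row 6 [00110]: clauses=TFFTT -> 0
  row 7 [00111]: clauses=TTTTT -> 1
  row 8 [01000]: clauses=FFTFT -> 0
  row 9 [01001]: clauses=FTTFT -> 0
  row 10 [01010]: clauses=FFTTT -> 0
  row 11 [01011]: clauses=FTTTT -> 0
  row 12 [01100]: clauses=TFTFT -> 0
  row 13 [01101]: clauses=TTTFT -> 0
  row 14 [01110]: clauses=TFTTT -> 0
  row 15 [01111]: clauses=TTTTT -> 1
  row 16 [10000]: clauses=TFTFT -> 0
  row 17 [10001]: clauses=TTTFT -> 0
  row 18 [10010]: clauses=TFFTT -> 0
  row 19 [10011]: clauses=TTTTT -> 1
  row 20 [10100]: clauses=TFTFT -> 0
  row 21 [10101]: clauses=TTTFT -> 0
  row 22 [10110]: clauses=TFFTT -> 0
  row 23 [10111]: clauses=TTTTT -> 1
  row 24 [11000]: clauses=TFTFT -> 0
  row 25 [11001]: clauses=TTTFT -> 0
  row 26 [11010]: clauses=TFTTT -> 0
  row 27 [11011]: clauses=TTTTT -> 1
  row 28 [11100]: clauses=TFTFT -> 0
  row 29 [11101]: clauses=TTTFT -> 0
  row 30 [11110]: clauses=TFTTT -> 0
  row 31 [11111]: clauses=TTTTT -> 1
Full result column, 8 rows per line (x1,x2 fixed per line; x3,x4,x5 runs 000..111 left to right):
  rows 0-7 [x1,x2=00]: 00000001  (ones: 1)
  rows 8-15 [x1,x2=01]: 00000001  (ones: 1)
  rows 16-23 [x1,x2=10]: 00010001  (ones: 2)
  rows 24-31 [x1,x2=11]: 00010001  (ones: 2)
Satisfying assignments = 1+1+2+2 = 6

6


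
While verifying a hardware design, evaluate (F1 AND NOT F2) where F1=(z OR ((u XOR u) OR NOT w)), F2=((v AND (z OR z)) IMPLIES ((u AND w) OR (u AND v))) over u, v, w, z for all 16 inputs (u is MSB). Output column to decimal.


F1 = (z OR ((u XOR u) OR NOT w))
F2 = ((v AND (z OR z)) IMPLIES ((u AND w) OR (u AND v)))
Counterexample to F1=>F2 is where F1=1 and F2=0.
Evaluate each row (bits = u,v,w,z, MSB first):
  row 0 [0000]: F1=1 F2=1 -> F1&~F2 -> 0
  row 1 [0001]: F1=1 F2=1 -> F1&~F2 -> 0
  row 2 [0010]: F1=0 F2=1 -> F1&~F2 -> 0
  row 3 [0011]: F1=1 F2=1 -> F1&~F2 -> 0
  row 4 [0100]: F1=1 F2=1 -> F1&~F2 -> 0
  row 5 [0101]: F1=1 F2=0 -> F1&~F2 -> 1
  row 6 [0110]: F1=0 F2=1 -> F1&~F2 -> 0
  row 7 [0111]: F1=1 F2=0 -> F1&~F2 -> 1
  row 8 [1000]: F1=1 F2=1 -> F1&~F2 -> 0
  row 9 [1001]: F1=1 F2=1 -> F1&~F2 -> 0
  row 10 [1010]: F1=0 F2=1 -> F1&~F2 -> 0
  row 11 [1011]: F1=1 F2=1 -> F1&~F2 -> 0
  row 12 [1100]: F1=1 F2=1 -> F1&~F2 -> 0
  row 13 [1101]: F1=1 F2=1 -> F1&~F2 -> 0
  row 14 [1110]: F1=0 F2=1 -> F1&~F2 -> 0
  row 15 [1111]: F1=1 F2=1 -> F1&~F2 -> 0
Full result column, 4 rows per line (u,v fixed per line; w,z runs 00..11 left to right):
  rows 0-3 [u,v=00]: 0000  = hex 0
  rows 4-7 [u,v=01]: 0101  = hex 5
  rows 8-11 [u,v=10]: 0000  = hex 0
  rows 12-15 [u,v=11]: 0000  = hex 0
Counterexample vector (row 0 .. row 15) = 0000010100000000
Output column grouped in 4s = 0000 0101 0000 0000 = 0x0500
Convert to decimal digit by digit (value = value*16 + digit):
  0 -> 0
  0*16 + 5 = 5
  5*16 + 0 = 80
  80*16 + 0 = 1280
Decimal = 1280

1280


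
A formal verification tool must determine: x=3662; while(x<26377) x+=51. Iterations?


Step 1: x goes from 3662 toward 26377 by 51; the body runs while x<26377, so iterations = ceil((bound-start)/step)
Step 2: Distance=22715
Step 3: ceil(22715/51)=446

446


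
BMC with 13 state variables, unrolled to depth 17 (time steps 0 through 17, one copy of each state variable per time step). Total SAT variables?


BMC unrolls to depth k, creating one copy of each state var for steps 0..k.
Step count = 17 + 1 = 18 (steps 0 through 17)
Vars per step = 13
Total = 13 * 18 = 234

234


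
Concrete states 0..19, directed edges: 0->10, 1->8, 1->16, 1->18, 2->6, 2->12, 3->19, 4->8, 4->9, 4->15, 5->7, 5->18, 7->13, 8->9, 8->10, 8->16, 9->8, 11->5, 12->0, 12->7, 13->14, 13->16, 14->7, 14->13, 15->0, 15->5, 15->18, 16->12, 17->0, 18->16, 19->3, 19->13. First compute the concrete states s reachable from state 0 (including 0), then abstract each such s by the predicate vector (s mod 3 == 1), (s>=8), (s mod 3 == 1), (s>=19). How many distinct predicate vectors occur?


BFS from 0:
Concrete reachable: {0, 10}
Abstract via predicates (s mod 3 == 1), (s>=8), (s mod 3 == 1), (s>=19):
  (0,0,0,0) <- {0}
  (1,1,1,0) <- {10}
Distinct abstract states = 2

2


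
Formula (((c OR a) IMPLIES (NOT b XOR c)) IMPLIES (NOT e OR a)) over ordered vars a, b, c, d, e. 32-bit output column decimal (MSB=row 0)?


Formula: (((c OR a) IMPLIES (NOT b XOR c)) IMPLIES (NOT e OR a)) over a, b, c, d, e (32 rows)
Evaluate each row (bits = a,b,c,d,e, MSB first):
  row 0 [00000]: (((0 OR 0) IMPLIES (NOT 0 XOR 0)) IMPLIES (NOT 0 OR 0)) -> 1
  row 1 [00001]: (((0 OR 0) IMPLIES (NOT 0 XOR 0)) IMPLIES (NOT 1 OR 0)) -> 0
  row 2 [00010]: (((0 OR 0) IMPLIES (NOT 0 XOR 0)) IMPLIES (NOT 0 OR 0)) -> 1
  row 3 [00011]: (((0 OR 0) IMPLIES (NOT 0 XOR 0)) IMPLIES (NOT 1 OR 0)) -> 0
  row 4 [00100]: (((1 OR 0) IMPLIES (NOT 0 XOR 1)) IMPLIES (NOT 0 OR 0)) -> 1
  row 5 [00101]: (((1 OR 0) IMPLIES (NOT 0 XOR 1)) IMPLIES (NOT 1 OR 0)) -> 1
  row 6 [00110]: (((1 OR 0) IMPLIES (NOT 0 XOR 1)) IMPLIES (NOT 0 OR 0)) -> 1
  row 7 [00111]: (((1 OR 0) IMPLIES (NOT 0 XOR 1)) IMPLIES (NOT 1 OR 0)) -> 1
  row 8 [01000]: (((0 OR 0) IMPLIES (NOT 1 XOR 0)) IMPLIES (NOT 0 OR 0)) -> 1
  row 9 [01001]: (((0 OR 0) IMPLIES (NOT 1 XOR 0)) IMPLIES (NOT 1 OR 0)) -> 0
  row 10 [01010]: (((0 OR 0) IMPLIES (NOT 1 XOR 0)) IMPLIES (NOT 0 OR 0)) -> 1
  row 11 [01011]: (((0 OR 0) IMPLIES (NOT 1 XOR 0)) IMPLIES (NOT 1 OR 0)) -> 0
  row 12 [01100]: (((1 OR 0) IMPLIES (NOT 1 XOR 1)) IMPLIES (NOT 0 OR 0)) -> 1
  row 13 [01101]: (((1 OR 0) IMPLIES (NOT 1 XOR 1)) IMPLIES (NOT 1 OR 0)) -> 0
  row 14 [01110]: (((1 OR 0) IMPLIES (NOT 1 XOR 1)) IMPLIES (NOT 0 OR 0)) -> 1
  row 15 [01111]: (((1 OR 0) IMPLIES (NOT 1 XOR 1)) IMPLIES (NOT 1 OR 0)) -> 0
  row 16 [10000]: (((0 OR 1) IMPLIES (NOT 0 XOR 0)) IMPLIES (NOT 0 OR 1)) -> 1
  row 17 [10001]: (((0 OR 1) IMPLIES (NOT 0 XOR 0)) IMPLIES (NOT 1 OR 1)) -> 1
  row 18 [10010]: (((0 OR 1) IMPLIES (NOT 0 XOR 0)) IMPLIES (NOT 0 OR 1)) -> 1
  row 19 [10011]: (((0 OR 1) IMPLIES (NOT 0 XOR 0)) IMPLIES (NOT 1 OR 1)) -> 1
  row 20 [10100]: (((1 OR 1) IMPLIES (NOT 0 XOR 1)) IMPLIES (NOT 0 OR 1)) -> 1
  row 21 [10101]: (((1 OR 1) IMPLIES (NOT 0 XOR 1)) IMPLIES (NOT 1 OR 1)) -> 1
  row 22 [10110]: (((1 OR 1) IMPLIES (NOT 0 XOR 1)) IMPLIES (NOT 0 OR 1)) -> 1
  row 23 [10111]: (((1 OR 1) IMPLIES (NOT 0 XOR 1)) IMPLIES (NOT 1 OR 1)) -> 1
  row 24 [11000]: (((0 OR 1) IMPLIES (NOT 1 XOR 0)) IMPLIES (NOT 0 OR 1)) -> 1
  row 25 [11001]: (((0 OR 1) IMPLIES (NOT 1 XOR 0)) IMPLIES (NOT 1 OR 1)) -> 1
  row 26 [11010]: (((0 OR 1) IMPLIES (NOT 1 XOR 0)) IMPLIES (NOT 0 OR 1)) -> 1
  row 27 [11011]: (((0 OR 1) IMPLIES (NOT 1 XOR 0)) IMPLIES (NOT 1 OR 1)) -> 1
  row 28 [11100]: (((1 OR 1) IMPLIES (NOT 1 XOR 1)) IMPLIES (NOT 0 OR 1)) -> 1
  row 29 [11101]: (((1 OR 1) IMPLIES (NOT 1 XOR 1)) IMPLIES (NOT 1 OR 1)) -> 1
  row 30 [11110]: (((1 OR 1) IMPLIES (NOT 1 XOR 1)) IMPLIES (NOT 0 OR 1)) -> 1
  row 31 [11111]: (((1 OR 1) IMPLIES (NOT 1 XOR 1)) IMPLIES (NOT 1 OR 1)) -> 1
Full result column, 4 rows per line (a,b,c fixed per line; d,e runs 00..11 left to right):
  rows 0-3 [a,b,c=000]: 1010  = hex A
  rows 4-7 [a,b,c=001]: 1111  = hex F
  rows 8-11 [a,b,c=010]: 1010  = hex A
  rows 12-15 [a,b,c=011]: 1010  = hex A
  rows 16-19 [a,b,c=100]: 1111  = hex F
  rows 20-23 [a,b,c=101]: 1111  = hex F
  rows 24-27 [a,b,c=110]: 1111  = hex F
  rows 28-31 [a,b,c=111]: 1111  = hex F
Output column (row 0 .. row 31) = 10101111101010101111111111111111
Output column grouped in 4s = 1010 1111 1010 1010 1111 1111 1111 1111 = 0xAFAAFFFF
Convert to decimal digit by digit (value = value*16 + digit):
  A -> 10
  10*16 + 15 (F) = 175
  175*16 + 10 (A) = 2810
  2810*16 + 10 (A) = 44970
  44970*16 + 15 (F) = 719535
  719535*16 + 15 (F) = 11512575
  11512575*16 + 15 (F) = 184201215
  184201215*16 + 15 (F) = 2947219455
Decimal = 2947219455

2947219455


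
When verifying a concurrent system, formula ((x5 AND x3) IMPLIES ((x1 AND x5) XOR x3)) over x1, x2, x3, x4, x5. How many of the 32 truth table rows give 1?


Formula: ((x5 AND x3) IMPLIES ((x1 AND x5) XOR x3)) over 5 vars (32 rows)
Evaluate each row (x1, x2, x3, x4, x5 as bits, MSB first):
  row 0 [00000]: ((0 AND 0) IMPLIES ((0 AND 0) XOR 0)) -> 1
  row 1 [00001]: ((1 AND 0) IMPLIES ((0 AND 1) XOR 0)) -> 1
  row 2 [00010]: ((0 AND 0) IMPLIES ((0 AND 0) XOR 0)) -> 1
  row 3 [00011]: ((1 AND 0) IMPLIES ((0 AND 1) XOR 0)) -> 1
  row 4 [00100]: ((0 AND 1) IMPLIES ((0 AND 0) XOR 1)) -> 1
  row 5 [00101]: ((1 AND 1) IMPLIES ((0 AND 1) XOR 1)) -> 1
  row 6 [00110]: ((0 AND 1) IMPLIES ((0 AND 0) XOR 1)) -> 1
  row 7 [00111]: ((1 AND 1) IMPLIES ((0 AND 1) XOR 1)) -> 1
  row 8 [01000]: ((0 AND 0) IMPLIES ((0 AND 0) XOR 0)) -> 1
  row 9 [01001]: ((1 AND 0) IMPLIES ((0 AND 1) XOR 0)) -> 1
  row 10 [01010]: ((0 AND 0) IMPLIES ((0 AND 0) XOR 0)) -> 1
  row 11 [01011]: ((1 AND 0) IMPLIES ((0 AND 1) XOR 0)) -> 1
  row 12 [01100]: ((0 AND 1) IMPLIES ((0 AND 0) XOR 1)) -> 1
  row 13 [01101]: ((1 AND 1) IMPLIES ((0 AND 1) XOR 1)) -> 1
  row 14 [01110]: ((0 AND 1) IMPLIES ((0 AND 0) XOR 1)) -> 1
  row 15 [01111]: ((1 AND 1) IMPLIES ((0 AND 1) XOR 1)) -> 1
  row 16 [10000]: ((0 AND 0) IMPLIES ((1 AND 0) XOR 0)) -> 1
  row 17 [10001]: ((1 AND 0) IMPLIES ((1 AND 1) XOR 0)) -> 1
  row 18 [10010]: ((0 AND 0) IMPLIES ((1 AND 0) XOR 0)) -> 1
  row 19 [10011]: ((1 AND 0) IMPLIES ((1 AND 1) XOR 0)) -> 1
  row 20 [10100]: ((0 AND 1) IMPLIES ((1 AND 0) XOR 1)) -> 1
  row 21 [10101]: ((1 AND 1) IMPLIES ((1 AND 1) XOR 1)) -> 0
  row 22 [10110]: ((0 AND 1) IMPLIES ((1 AND 0) XOR 1)) -> 1
  row 23 [10111]: ((1 AND 1) IMPLIES ((1 AND 1) XOR 1)) -> 0
  row 24 [11000]: ((0 AND 0) IMPLIES ((1 AND 0) XOR 0)) -> 1
  row 25 [11001]: ((1 AND 0) IMPLIES ((1 AND 1) XOR 0)) -> 1
  row 26 [11010]: ((0 AND 0) IMPLIES ((1 AND 0) XOR 0)) -> 1
  row 27 [11011]: ((1 AND 0) IMPLIES ((1 AND 1) XOR 0)) -> 1
  row 28 [11100]: ((0 AND 1) IMPLIES ((1 AND 0) XOR 1)) -> 1
  row 29 [11101]: ((1 AND 1) IMPLIES ((1 AND 1) XOR 1)) -> 0
  row 30 [11110]: ((0 AND 1) IMPLIES ((1 AND 0) XOR 1)) -> 1
  row 31 [11111]: ((1 AND 1) IMPLIES ((1 AND 1) XOR 1)) -> 0
Full result column, 8 rows per line (x1,x2 fixed per line; x3,x4,x5 runs 000..111 left to right):
  rows 0-7 [x1,x2=00]: 11111111  (ones: 8)
  rows 8-15 [x1,x2=01]: 11111111  (ones: 8)
  rows 16-23 [x1,x2=10]: 11111010  (ones: 6)
  rows 24-31 [x1,x2=11]: 11111010  (ones: 6)
Count of 1-rows = 8+8+6+6 = 28

28


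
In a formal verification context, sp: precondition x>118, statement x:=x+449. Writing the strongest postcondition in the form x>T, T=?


Formula: sp(P, x:=E) = exists old_x. (x = E[old_x/x]) AND P[old_x/x] (old_x is the value of x before the assignment; eliminate old_x by solving x = E[old_x/x] for old_x)
Step 1: Precondition P: x>118, i.e. old_x > 118
Step 2: Assignment gives x = old_x + 449, so old_x = x - 449
Step 3: Substitute into P: x - 449 > 118
Step 4: Simplify: x > 118+449 = 567

567


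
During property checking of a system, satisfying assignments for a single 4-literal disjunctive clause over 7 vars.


Step 1: Total=2^7=128
Step 2: Unsat when all 4 false: 2^3=8
Step 3: Sat=128-8=120

120


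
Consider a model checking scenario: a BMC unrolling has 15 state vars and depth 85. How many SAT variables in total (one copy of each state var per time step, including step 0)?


BMC unrolls to depth k, creating one copy of each state var for steps 0..k.
Step count = 85 + 1 = 86 (steps 0 through 85)
Vars per step = 15
Total = 15 * 86 = 1290

1290


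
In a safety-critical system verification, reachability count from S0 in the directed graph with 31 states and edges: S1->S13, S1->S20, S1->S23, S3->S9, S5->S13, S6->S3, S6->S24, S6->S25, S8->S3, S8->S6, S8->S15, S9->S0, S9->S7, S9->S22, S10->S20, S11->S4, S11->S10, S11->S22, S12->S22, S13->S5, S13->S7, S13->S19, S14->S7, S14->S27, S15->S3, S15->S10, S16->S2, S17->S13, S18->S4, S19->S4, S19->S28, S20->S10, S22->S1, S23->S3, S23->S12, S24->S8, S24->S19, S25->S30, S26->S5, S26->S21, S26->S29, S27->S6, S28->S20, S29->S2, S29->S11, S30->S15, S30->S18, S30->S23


BFS from S0:
  layer 0: {S0}
Reachable set: {S0}
Count = 1

1


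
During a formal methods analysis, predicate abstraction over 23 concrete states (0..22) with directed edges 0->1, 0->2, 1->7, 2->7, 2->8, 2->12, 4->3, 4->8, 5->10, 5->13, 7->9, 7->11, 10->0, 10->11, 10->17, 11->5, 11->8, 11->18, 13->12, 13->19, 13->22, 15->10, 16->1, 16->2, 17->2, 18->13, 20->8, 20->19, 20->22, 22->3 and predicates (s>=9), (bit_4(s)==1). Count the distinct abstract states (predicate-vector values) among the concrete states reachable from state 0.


BFS from 0:
Concrete reachable: {0, 1, 2, 3, 5, 7, 8, 9, 10, 11, 12, 13, 17, 18, 19, 22}
Abstract via predicates (s>=9), (bit_4(s)==1):
  (0,0) <- {0, 1, 2, 3, 5, 7, 8}
  (1,0) <- {9, 10, 11, 12, 13}
  (1,1) <- {17, 18, 19, 22}
Distinct abstract states = 3

3


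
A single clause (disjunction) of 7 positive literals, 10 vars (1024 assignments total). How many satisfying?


Step 1: Total=2^10=1024
Step 2: Unsat when all 7 false: 2^3=8
Step 3: Sat=1024-8=1016

1016


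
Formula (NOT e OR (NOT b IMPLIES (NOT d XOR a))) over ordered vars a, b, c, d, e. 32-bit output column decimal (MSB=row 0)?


Formula: (NOT e OR (NOT b IMPLIES (NOT d XOR a))) over a, b, c, d, e (32 rows)
Evaluate each row (bits = a,b,c,d,e, MSB first):
  row 0 [00000]: (NOT 0 OR (NOT 0 IMPLIES (NOT 0 XOR 0))) -> 1
  row 1 [00001]: (NOT 1 OR (NOT 0 IMPLIES (NOT 0 XOR 0))) -> 1
  row 2 [00010]: (NOT 0 OR (NOT 0 IMPLIES (NOT 1 XOR 0))) -> 1
  row 3 [00011]: (NOT 1 OR (NOT 0 IMPLIES (NOT 1 XOR 0))) -> 0
  row 4 [00100]: (NOT 0 OR (NOT 0 IMPLIES (NOT 0 XOR 0))) -> 1
  row 5 [00101]: (NOT 1 OR (NOT 0 IMPLIES (NOT 0 XOR 0))) -> 1
  row 6 [00110]: (NOT 0 OR (NOT 0 IMPLIES (NOT 1 XOR 0))) -> 1
  row 7 [00111]: (NOT 1 OR (NOT 0 IMPLIES (NOT 1 XOR 0))) -> 0
  row 8 [01000]: (NOT 0 OR (NOT 1 IMPLIES (NOT 0 XOR 0))) -> 1
  row 9 [01001]: (NOT 1 OR (NOT 1 IMPLIES (NOT 0 XOR 0))) -> 1
  row 10 [01010]: (NOT 0 OR (NOT 1 IMPLIES (NOT 1 XOR 0))) -> 1
  row 11 [01011]: (NOT 1 OR (NOT 1 IMPLIES (NOT 1 XOR 0))) -> 1
  row 12 [01100]: (NOT 0 OR (NOT 1 IMPLIES (NOT 0 XOR 0))) -> 1
  row 13 [01101]: (NOT 1 OR (NOT 1 IMPLIES (NOT 0 XOR 0))) -> 1
  row 14 [01110]: (NOT 0 OR (NOT 1 IMPLIES (NOT 1 XOR 0))) -> 1
  row 15 [01111]: (NOT 1 OR (NOT 1 IMPLIES (NOT 1 XOR 0))) -> 1
  row 16 [10000]: (NOT 0 OR (NOT 0 IMPLIES (NOT 0 XOR 1))) -> 1
  row 17 [10001]: (NOT 1 OR (NOT 0 IMPLIES (NOT 0 XOR 1))) -> 0
  row 18 [10010]: (NOT 0 OR (NOT 0 IMPLIES (NOT 1 XOR 1))) -> 1
  row 19 [10011]: (NOT 1 OR (NOT 0 IMPLIES (NOT 1 XOR 1))) -> 1
  row 20 [10100]: (NOT 0 OR (NOT 0 IMPLIES (NOT 0 XOR 1))) -> 1
  row 21 [10101]: (NOT 1 OR (NOT 0 IMPLIES (NOT 0 XOR 1))) -> 0
  row 22 [10110]: (NOT 0 OR (NOT 0 IMPLIES (NOT 1 XOR 1))) -> 1
  row 23 [10111]: (NOT 1 OR (NOT 0 IMPLIES (NOT 1 XOR 1))) -> 1
  row 24 [11000]: (NOT 0 OR (NOT 1 IMPLIES (NOT 0 XOR 1))) -> 1
  row 25 [11001]: (NOT 1 OR (NOT 1 IMPLIES (NOT 0 XOR 1))) -> 1
  row 26 [11010]: (NOT 0 OR (NOT 1 IMPLIES (NOT 1 XOR 1))) -> 1
  row 27 [11011]: (NOT 1 OR (NOT 1 IMPLIES (NOT 1 XOR 1))) -> 1
  row 28 [11100]: (NOT 0 OR (NOT 1 IMPLIES (NOT 0 XOR 1))) -> 1
  row 29 [11101]: (NOT 1 OR (NOT 1 IMPLIES (NOT 0 XOR 1))) -> 1
  row 30 [11110]: (NOT 0 OR (NOT 1 IMPLIES (NOT 1 XOR 1))) -> 1
  row 31 [11111]: (NOT 1 OR (NOT 1 IMPLIES (NOT 1 XOR 1))) -> 1
Full result column, 4 rows per line (a,b,c fixed per line; d,e runs 00..11 left to right):
  rows 0-3 [a,b,c=000]: 1110  = hex E
  rows 4-7 [a,b,c=001]: 1110  = hex E
  rows 8-11 [a,b,c=010]: 1111  = hex F
  rows 12-15 [a,b,c=011]: 1111  = hex F
  rows 16-19 [a,b,c=100]: 1011  = hex B
  rows 20-23 [a,b,c=101]: 1011  = hex B
  rows 24-27 [a,b,c=110]: 1111  = hex F
  rows 28-31 [a,b,c=111]: 1111  = hex F
Output column (row 0 .. row 31) = 11101110111111111011101111111111
Output column grouped in 4s = 1110 1110 1111 1111 1011 1011 1111 1111 = 0xEEFFBBFF
Convert to decimal digit by digit (value = value*16 + digit):
  E -> 14
  14*16 + 14 (E) = 238
  238*16 + 15 (F) = 3823
  3823*16 + 15 (F) = 61183
  61183*16 + 11 (B) = 978939
  978939*16 + 11 (B) = 15663035
  15663035*16 + 15 (F) = 250608575
  250608575*16 + 15 (F) = 4009737215
Decimal = 4009737215

4009737215


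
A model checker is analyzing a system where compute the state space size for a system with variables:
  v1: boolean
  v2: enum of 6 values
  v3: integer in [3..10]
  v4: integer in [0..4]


State space = product of domain sizes of all variables.
Domain sizes:
  v1 (boolean): 2
  v2 (enum of 6 values): 6
  v3 (integer in [3..10]): 8
  v4 (integer in [0..4]): 5
Product = 2 * 6 * 8 * 5 = 480

480


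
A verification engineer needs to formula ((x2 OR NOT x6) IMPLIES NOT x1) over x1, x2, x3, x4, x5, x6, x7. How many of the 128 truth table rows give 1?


Formula: ((x2 OR NOT x6) IMPLIES NOT x1) over 7 vars (128 rows)
Evaluate each row (x1, x2, x3, x4, x5, x6, x7 as bits, MSB first):
  row 0 [0000000]: ((0 OR NOT 0) IMPLIES NOT 0) -> 1
  row 1 [0000001]: ((0 OR NOT 0) IMPLIES NOT 0) -> 1
  row 2 [0000010]: ((0 OR NOT 1) IMPLIES NOT 0) -> 1
  row 3 [0000011]: ((0 OR NOT 1) IMPLIES NOT 0) -> 1
  row 4 [0000100]: ((0 OR NOT 0) IMPLIES NOT 0) -> 1
  (every remaining row is evaluated the same way; all 128 results are listed next)
Full result column, 8 rows per line (x1,x2,x3,x4 fixed per line; x5,x6,x7 runs 000..111 left to right):
  rows 0-7 [x1,x2,x3,x4=0000]: 11111111  (ones: 8)
  rows 8-15 [x1,x2,x3,x4=0001]: 11111111  (ones: 8)
  rows 16-23 [x1,x2,x3,x4=0010]: 11111111  (ones: 8)
  rows 24-31 [x1,x2,x3,x4=0011]: 11111111  (ones: 8)
  rows 32-39 [x1,x2,x3,x4=0100]: 11111111  (ones: 8)
  rows 40-47 [x1,x2,x3,x4=0101]: 11111111  (ones: 8)
  rows 48-55 [x1,x2,x3,x4=0110]: 11111111  (ones: 8)
  rows 56-63 [x1,x2,x3,x4=0111]: 11111111  (ones: 8)
  rows 64-71 [x1,x2,x3,x4=1000]: 00110011  (ones: 4)
  rows 72-79 [x1,x2,x3,x4=1001]: 00110011  (ones: 4)
  rows 80-87 [x1,x2,x3,x4=1010]: 00110011  (ones: 4)
  rows 88-95 [x1,x2,x3,x4=1011]: 00110011  (ones: 4)
  rows 96-103 [x1,x2,x3,x4=1100]: 00000000  (ones: 0)
  rows 104-111 [x1,x2,x3,x4=1101]: 00000000  (ones: 0)
  rows 112-119 [x1,x2,x3,x4=1110]: 00000000  (ones: 0)
  rows 120-127 [x1,x2,x3,x4=1111]: 00000000  (ones: 0)
Count of 1-rows = 8+8+8+8+8+8+8+8+4+4+4+4+0+0+0+0 = 80

80


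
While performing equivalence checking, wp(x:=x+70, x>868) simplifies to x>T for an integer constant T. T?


Formula: wp(x:=E, P) = P[E/x] (substitute E for x in postcondition)
Step 1: Postcondition: x>868
Step 2: Substitute x+70 for x: x+70>868
Step 3: Solve for x: x > 868-70 = 798

798


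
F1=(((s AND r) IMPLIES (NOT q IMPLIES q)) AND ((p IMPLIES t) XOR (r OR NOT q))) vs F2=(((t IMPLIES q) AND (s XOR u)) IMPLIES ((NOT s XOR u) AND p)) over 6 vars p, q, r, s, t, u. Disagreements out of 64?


F1 = (((s AND r) IMPLIES (NOT q IMPLIES q)) AND ((p IMPLIES t) XOR (r OR NOT q)))
F2 = (((t IMPLIES q) AND (s XOR u)) IMPLIES ((NOT s XOR u) AND p))
Evaluate both on each of 64 rows (bits = p,q,r,s,t,u):
  row 0 [000000]: F1=0 F2=1 (differ) -> 1
  row 1 [000001]: F1=0 F2=0 -> 0
  row 2 [000010]: F1=0 F2=1 (differ) -> 1
  row 3 [000011]: F1=0 F2=1 (differ) -> 1
  row 4 [000100]: F1=0 F2=0 -> 0
  (every remaining row is evaluated the same way; all 64 results are listed next)
Full result column, 8 rows per line (p,q,r fixed per line; s,t,u runs 000..111 left to right):
  rows 0-7 [p,q,r=000]: 10110111  (ones: 6)
  rows 8-15 [p,q,r=001]: 10110111  (ones: 6)
  rows 16-23 [p,q,r=010]: 01011010  (ones: 4)
  rows 24-31 [p,q,r=011]: 10100101  (ones: 4)
  rows 32-39 [p,q,r=100]: 01111011  (ones: 6)
  rows 40-47 [p,q,r=101]: 01110111  (ones: 6)
  rows 48-55 [p,q,r=110]: 10010110  (ones: 4)
  rows 56-63 [p,q,r=111]: 01101001  (ones: 4)
Disagreements = 6+6+4+4+6+6+4+4 = 40

40
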